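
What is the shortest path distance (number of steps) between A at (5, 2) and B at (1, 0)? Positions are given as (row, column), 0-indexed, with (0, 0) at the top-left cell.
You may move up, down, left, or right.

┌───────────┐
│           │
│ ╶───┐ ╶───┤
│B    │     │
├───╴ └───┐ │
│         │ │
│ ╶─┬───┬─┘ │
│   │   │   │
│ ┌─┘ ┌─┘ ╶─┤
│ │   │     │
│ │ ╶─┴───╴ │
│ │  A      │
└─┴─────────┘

Finding path from (5, 2) to (1, 0):
Path: (5,2) → (5,3) → (5,4) → (5,5) → (4,5) → (4,4) → (3,4) → (3,5) → (2,5) → (1,5) → (1,4) → (1,3) → (0,3) → (0,2) → (0,1) → (0,0) → (1,0)
Distance: 16 steps

Solution:

┌───────────┐
│↓ ← ← ↰    │
│ ╶───┐ ╶───┤
│B    │↑ ← ↰│
├───╴ └───┐ │
│         │↑│
│ ╶─┬───┬─┘ │
│   │   │↱ ↑│
│ ┌─┘ ┌─┘ ╶─┤
│ │   │  ↑ ↰│
│ │ ╶─┴───╴ │
│ │  A → → ↑│
└─┴─────────┘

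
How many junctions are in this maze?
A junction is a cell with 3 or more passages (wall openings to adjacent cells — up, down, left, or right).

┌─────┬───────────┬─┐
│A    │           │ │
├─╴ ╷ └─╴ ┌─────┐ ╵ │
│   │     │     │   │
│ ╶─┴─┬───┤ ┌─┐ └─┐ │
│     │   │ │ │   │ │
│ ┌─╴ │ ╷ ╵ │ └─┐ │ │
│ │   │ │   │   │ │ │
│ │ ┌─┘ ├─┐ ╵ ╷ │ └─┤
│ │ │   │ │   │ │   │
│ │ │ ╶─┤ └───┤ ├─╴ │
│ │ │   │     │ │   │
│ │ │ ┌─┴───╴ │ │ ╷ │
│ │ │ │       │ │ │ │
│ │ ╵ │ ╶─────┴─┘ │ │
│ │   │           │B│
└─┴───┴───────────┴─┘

Checking each cell for number of passages:

Junctions found (3+ passages):
  (0, 1): 3 passages
  (0, 4): 3 passages
  (1, 9): 3 passages
  (2, 0): 3 passages
  (3, 5): 3 passages
  (3, 6): 3 passages
  (5, 2): 3 passages
  (5, 9): 3 passages
Total junctions: 8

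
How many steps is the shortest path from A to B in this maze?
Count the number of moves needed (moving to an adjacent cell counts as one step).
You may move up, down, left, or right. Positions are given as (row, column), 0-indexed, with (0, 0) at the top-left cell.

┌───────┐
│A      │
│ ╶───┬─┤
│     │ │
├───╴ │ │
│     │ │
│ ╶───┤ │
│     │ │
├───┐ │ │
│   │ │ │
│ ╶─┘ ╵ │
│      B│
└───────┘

Using BFS to find shortest path:
Start: (0, 0), End: (5, 3)
Path found:
(0,0) → (1,0) → (1,1) → (1,2) → (2,2) → (2,1) → (2,0) → (3,0) → (3,1) → (3,2) → (4,2) → (5,2) → (5,3)
Number of steps: 12

Solution:

┌───────┐
│A      │
│ ╶───┬─┤
│↳ → ↓│ │
├───╴ │ │
│↓ ← ↲│ │
│ ╶───┤ │
│↳ → ↓│ │
├───┐ │ │
│   │↓│ │
│ ╶─┘ ╵ │
│    ↳ B│
└───────┘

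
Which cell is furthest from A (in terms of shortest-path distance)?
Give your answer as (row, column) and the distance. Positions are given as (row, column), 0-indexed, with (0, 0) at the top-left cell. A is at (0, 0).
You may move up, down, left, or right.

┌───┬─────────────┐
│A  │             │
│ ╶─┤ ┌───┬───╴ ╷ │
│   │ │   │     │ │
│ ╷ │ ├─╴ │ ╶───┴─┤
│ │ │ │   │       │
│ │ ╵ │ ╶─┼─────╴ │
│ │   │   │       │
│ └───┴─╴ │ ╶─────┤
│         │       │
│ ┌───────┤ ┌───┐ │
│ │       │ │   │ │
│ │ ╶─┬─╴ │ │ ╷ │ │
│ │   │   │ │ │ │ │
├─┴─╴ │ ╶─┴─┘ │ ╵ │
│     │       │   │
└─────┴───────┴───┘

Computing BFS distances from A to all cells:
Furthest cell: (7, 0)
Distance: 51 steps

Path from A to the furthest cell:

┌───┬─────────────┐
│A  │↱ → → → → ↓  │
│ ╶─┤ ┌───┬───╴ ╷ │
│↳ ↓│↑│   │↓ ← ↲│ │
│ ╷ │ ├─╴ │ ╶───┴─┤
│ │↓│↑│   │↳ → → ↓│
│ │ ╵ │ ╶─┼─────╴ │
│ │↳ ↑│   │↓ ← ← ↲│
│ └───┴─╴ │ ╶─────┤
│         │↳ → → ↓│
│ ┌───────┤ ┌───┐ │
│ │↓ ← ← ↰│ │↓ ↰│↓│
│ │ ╶─┬─╴ │ │ ╷ │ │
│ │↳ ↓│↱ ↑│ │↓│↑│↓│
├─┴─╴ │ ╶─┴─┘ │ ╵ │
│B ← ↲│↑ ← ← ↲│↑ ↲│
└─────┴───────┴───┘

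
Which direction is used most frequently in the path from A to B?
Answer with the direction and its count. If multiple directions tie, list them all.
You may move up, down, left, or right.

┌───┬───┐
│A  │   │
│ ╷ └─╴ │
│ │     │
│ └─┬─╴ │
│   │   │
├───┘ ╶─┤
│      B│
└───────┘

Directions: right, down, right, right, down, left, down, right
Counts: {'right': 4, 'down': 3, 'left': 1}
Most common: right (4 times)

Solution:

┌───┬───┐
│A ↓│   │
│ ╷ └─╴ │
│ │↳ → ↓│
│ └─┬─╴ │
│   │↓ ↲│
├───┘ ╶─┤
│    ↳ B│
└───────┘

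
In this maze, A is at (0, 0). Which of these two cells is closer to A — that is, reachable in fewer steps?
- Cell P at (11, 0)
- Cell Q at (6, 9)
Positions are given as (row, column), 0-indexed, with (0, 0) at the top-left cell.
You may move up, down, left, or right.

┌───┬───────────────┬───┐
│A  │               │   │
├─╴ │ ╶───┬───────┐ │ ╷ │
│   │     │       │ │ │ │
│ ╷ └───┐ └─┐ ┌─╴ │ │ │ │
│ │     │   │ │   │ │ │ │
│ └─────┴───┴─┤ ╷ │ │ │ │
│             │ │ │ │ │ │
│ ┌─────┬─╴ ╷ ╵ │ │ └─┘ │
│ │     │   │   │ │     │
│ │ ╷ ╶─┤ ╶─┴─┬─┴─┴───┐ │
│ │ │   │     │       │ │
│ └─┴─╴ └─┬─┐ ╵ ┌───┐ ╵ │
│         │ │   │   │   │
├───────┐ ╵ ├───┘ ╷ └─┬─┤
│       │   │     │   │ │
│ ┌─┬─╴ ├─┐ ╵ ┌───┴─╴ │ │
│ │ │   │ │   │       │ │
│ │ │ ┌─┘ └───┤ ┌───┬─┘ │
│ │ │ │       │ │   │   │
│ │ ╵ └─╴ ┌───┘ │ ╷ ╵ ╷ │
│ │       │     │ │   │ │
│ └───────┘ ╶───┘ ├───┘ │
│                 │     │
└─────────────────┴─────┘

Shortest path A → P at (11, 0): 37 steps
Shortest path A → Q at (6, 9): 21 steps

Q is closer (21 steps vs 37 steps).

Path to P:

┌───┬───────────────┬───┐
│A ↓│               │   │
├─╴ │ ╶───┬───────┐ │ ╷ │
│↓ ↲│     │       │ │ │ │
│ ╷ └───┐ └─┐ ┌─╴ │ │ │ │
│↓│     │   │ │   │ │ │ │
│ └─────┴───┴─┤ ╷ │ │ │ │
│↓            │ │ │ │ │ │
│ ┌─────┬─╴ ╷ ╵ │ │ └─┘ │
│↓│     │   │   │ │     │
│ │ ╷ ╶─┤ ╶─┴─┬─┴─┴───┐ │
│↓│ │   │     │       │ │
│ └─┴─╴ └─┬─┐ ╵ ┌───┐ ╵ │
│↳ → → → ↓│ │   │↱ ↓│   │
├───────┐ ╵ ├───┘ ╷ └─┬─┤
│       │↳ ↓│↱ → ↑│↳ ↓│ │
│ ┌─┬─╴ ├─┐ ╵ ┌───┴─╴ │ │
│ │ │   │ │↳ ↑│↓ ← ← ↲│ │
│ │ │ ┌─┘ └───┤ ┌───┬─┘ │
│ │ │ │       │↓│   │   │
│ │ ╵ └─╴ ┌───┘ │ ╷ ╵ ╷ │
│ │       │↓ ← ↲│ │   │ │
│ └───────┘ ╶───┘ ├───┘ │
│P ← ← ← ← ↲      │     │
└─────────────────┴─────┘

Path to Q:

┌───┬───────────────┬───┐
│A ↓│               │   │
├─╴ │ ╶───┬───────┐ │ ╷ │
│↓ ↲│     │       │ │ │ │
│ ╷ └───┐ └─┐ ┌─╴ │ │ │ │
│↓│     │   │ │   │ │ │ │
│ └─────┴───┴─┤ ╷ │ │ │ │
│↓            │ │ │ │ │ │
│ ┌─────┬─╴ ╷ ╵ │ │ └─┘ │
│↓│     │   │   │ │     │
│ │ ╷ ╶─┤ ╶─┴─┬─┴─┴───┐ │
│↓│ │   │     │       │ │
│ └─┴─╴ └─┬─┐ ╵ ┌───┐ ╵ │
│↳ → → → ↓│ │   │↱ Q│   │
├───────┐ ╵ ├───┘ ╷ └─┬─┤
│       │↳ ↓│↱ → ↑│   │ │
│ ┌─┬─╴ ├─┐ ╵ ┌───┴─╴ │ │
│ │ │   │ │↳ ↑│       │ │
│ │ │ ┌─┘ └───┤ ┌───┬─┘ │
│ │ │ │       │ │   │   │
│ │ ╵ └─╴ ┌───┘ │ ╷ ╵ ╷ │
│ │       │     │ │   │ │
│ └───────┘ ╶───┘ ├───┘ │
│                 │     │
└─────────────────┴─────┘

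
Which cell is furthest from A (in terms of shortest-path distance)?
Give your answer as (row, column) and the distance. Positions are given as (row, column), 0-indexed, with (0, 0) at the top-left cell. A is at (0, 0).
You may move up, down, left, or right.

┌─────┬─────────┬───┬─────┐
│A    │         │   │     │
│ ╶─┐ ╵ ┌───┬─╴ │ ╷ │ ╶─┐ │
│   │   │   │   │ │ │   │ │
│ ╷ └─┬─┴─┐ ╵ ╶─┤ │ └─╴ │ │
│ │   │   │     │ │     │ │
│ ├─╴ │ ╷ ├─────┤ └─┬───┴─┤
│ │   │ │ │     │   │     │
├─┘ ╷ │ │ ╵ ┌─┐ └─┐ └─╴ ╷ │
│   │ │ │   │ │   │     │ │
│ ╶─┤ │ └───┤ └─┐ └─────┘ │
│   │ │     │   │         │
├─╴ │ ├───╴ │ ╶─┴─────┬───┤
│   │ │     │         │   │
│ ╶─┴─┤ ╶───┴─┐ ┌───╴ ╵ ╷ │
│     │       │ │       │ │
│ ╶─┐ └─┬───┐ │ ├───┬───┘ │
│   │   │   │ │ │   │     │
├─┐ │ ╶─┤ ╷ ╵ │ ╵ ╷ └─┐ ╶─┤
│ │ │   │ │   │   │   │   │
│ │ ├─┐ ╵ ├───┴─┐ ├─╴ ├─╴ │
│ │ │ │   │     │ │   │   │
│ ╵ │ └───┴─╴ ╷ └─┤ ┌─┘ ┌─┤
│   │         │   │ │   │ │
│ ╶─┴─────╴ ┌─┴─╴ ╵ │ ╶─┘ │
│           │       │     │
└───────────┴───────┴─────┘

Computing BFS distances from A to all cells:
Furthest cell: (2, 12)
Distance: 76 steps

Path from A to the furthest cell:

┌─────┬─────────┬───┬─────┐
│A    │         │↱ ↓│↱ → ↓│
│ ╶─┐ ╵ ┌───┬─╴ │ ╷ │ ╶─┐ │
│↳ ↓│   │   │   │↑│↓│↑ ↰│↓│
│ ╷ └─┬─┴─┐ ╵ ╶─┤ │ └─╴ │ │
│ │↳ ↓│↱ ↓│     │↑│↳ → ↑│B│
│ ├─╴ │ ╷ ├─────┤ └─┬───┴─┤
│ │↓ ↲│↑│↓│↱ → ↓│↑ ↰│  ↓ ↰│
├─┘ ╷ │ │ ╵ ┌─┐ └─┐ └─╴ ╷ │
│↓ ↲│ │↑│↳ ↑│ │↳ ↓│↑ ← ↲│↑│
│ ╶─┤ │ └───┤ └─┐ └─────┘ │
│↳ ↓│ │↑ ← ↰│   │↳ → → → ↑│
├─╴ │ ├───╴ │ ╶─┴─────┬───┤
│↓ ↲│ │↱ → ↑│         │   │
│ ╶─┴─┤ ╶───┴─┐ ┌───╴ ╵ ╷ │
│↳ → ↓│↑ ← ← ↰│ │       │ │
│ ╶─┐ └─┬───┐ │ ├───┬───┘ │
│   │↓  │↱ ↓│↑│ │   │     │
├─┐ │ ╶─┤ ╷ ╵ │ ╵ ╷ └─┐ ╶─┤
│ │ │↳ ↓│↑│↳ ↑│   │   │   │
│ │ ├─┐ ╵ ├───┴─┐ ├─╴ ├─╴ │
│ │ │ │↳ ↑│     │ │   │   │
│ ╵ │ └───┴─╴ ╷ └─┤ ┌─┘ ┌─┤
│   │         │   │ │   │ │
│ ╶─┴─────╴ ┌─┴─╴ ╵ │ ╶─┘ │
│           │       │     │
└───────────┴───────┴─────┘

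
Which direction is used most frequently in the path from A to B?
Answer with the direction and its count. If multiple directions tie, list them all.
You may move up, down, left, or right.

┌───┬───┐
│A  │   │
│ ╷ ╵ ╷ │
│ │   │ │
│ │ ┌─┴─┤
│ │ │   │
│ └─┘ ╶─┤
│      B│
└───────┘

Directions: down, down, down, right, right, right
Counts: {'down': 3, 'right': 3}
Most common: down and right (tied at 3 times each)

Solution:

┌───┬───┐
│A  │   │
│ ╷ ╵ ╷ │
│↓│   │ │
│ │ ┌─┴─┤
│↓│ │   │
│ └─┘ ╶─┤
│↳ → → B│
└───────┘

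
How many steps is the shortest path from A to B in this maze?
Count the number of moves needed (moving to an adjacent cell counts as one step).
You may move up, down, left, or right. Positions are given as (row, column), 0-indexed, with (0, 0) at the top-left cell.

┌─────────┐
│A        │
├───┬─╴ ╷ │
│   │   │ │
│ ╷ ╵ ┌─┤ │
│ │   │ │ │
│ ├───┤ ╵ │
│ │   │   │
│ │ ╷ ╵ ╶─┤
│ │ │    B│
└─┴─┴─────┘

Using BFS to find shortest path:
Start: (0, 0), End: (4, 4)
Path found:
(0,0) → (0,1) → (0,2) → (0,3) → (0,4) → (1,4) → (2,4) → (3,4) → (3,3) → (4,3) → (4,4)
Number of steps: 10

Solution:

┌─────────┐
│A → → → ↓│
├───┬─╴ ╷ │
│   │   │↓│
│ ╷ ╵ ┌─┤ │
│ │   │ │↓│
│ ├───┤ ╵ │
│ │   │↓ ↲│
│ │ ╷ ╵ ╶─┤
│ │ │  ↳ B│
└─┴─┴─────┘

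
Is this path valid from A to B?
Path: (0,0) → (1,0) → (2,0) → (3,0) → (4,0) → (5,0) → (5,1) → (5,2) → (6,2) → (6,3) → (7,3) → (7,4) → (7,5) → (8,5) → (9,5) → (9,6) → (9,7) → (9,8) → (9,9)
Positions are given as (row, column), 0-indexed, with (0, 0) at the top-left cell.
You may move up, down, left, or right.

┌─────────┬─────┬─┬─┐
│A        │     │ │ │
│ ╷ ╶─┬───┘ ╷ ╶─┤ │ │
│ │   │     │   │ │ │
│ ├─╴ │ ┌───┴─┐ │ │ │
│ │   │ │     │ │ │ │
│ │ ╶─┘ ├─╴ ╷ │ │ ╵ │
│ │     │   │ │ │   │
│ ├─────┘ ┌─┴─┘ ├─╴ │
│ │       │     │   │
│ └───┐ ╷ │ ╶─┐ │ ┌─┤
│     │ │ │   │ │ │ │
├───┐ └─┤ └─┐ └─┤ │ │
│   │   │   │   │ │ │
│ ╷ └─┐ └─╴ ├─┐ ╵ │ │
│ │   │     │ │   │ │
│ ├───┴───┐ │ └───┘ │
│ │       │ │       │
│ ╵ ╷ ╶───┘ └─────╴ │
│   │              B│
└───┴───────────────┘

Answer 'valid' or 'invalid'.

Checking path validity:
Result: All consecutive moves are passable.

valid

Correct solution:

┌─────────┬─────┬─┬─┐
│A        │     │ │ │
│ ╷ ╶─┬───┘ ╷ ╶─┤ │ │
│↓│   │     │   │ │ │
│ ├─╴ │ ┌───┴─┐ │ │ │
│↓│   │ │     │ │ │ │
│ │ ╶─┘ ├─╴ ╷ │ │ ╵ │
│↓│     │   │ │ │   │
│ ├─────┘ ┌─┴─┘ ├─╴ │
│↓│       │     │   │
│ └───┐ ╷ │ ╶─┐ │ ┌─┤
│↳ → ↓│ │ │   │ │ │ │
├───┐ └─┤ └─┐ └─┤ │ │
│   │↳ ↓│   │   │ │ │
│ ╷ └─┐ └─╴ ├─┐ ╵ │ │
│ │   │↳ → ↓│ │   │ │
│ ├───┴───┐ │ └───┘ │
│ │       │↓│       │
│ ╵ ╷ ╶───┘ └─────╴ │
│   │      ↳ → → → B│
└───┴───────────────┘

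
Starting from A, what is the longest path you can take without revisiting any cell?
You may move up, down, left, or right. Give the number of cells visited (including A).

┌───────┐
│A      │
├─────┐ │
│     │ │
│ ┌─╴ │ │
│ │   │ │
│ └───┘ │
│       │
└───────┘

Finding longest simple path using DFS:
Start: (0, 0)
Longest path visits 16 cells
Path: A → right → right → right → down → down → down → left → left → left → up → up → right → right → down → left

Solution:

┌───────┐
│A → → ↓│
├─────┐ │
│↱ → ↓│↓│
│ ┌─╴ │ │
│↑│B ↲│↓│
│ └───┘ │
│↑ ← ← ↲│
└───────┘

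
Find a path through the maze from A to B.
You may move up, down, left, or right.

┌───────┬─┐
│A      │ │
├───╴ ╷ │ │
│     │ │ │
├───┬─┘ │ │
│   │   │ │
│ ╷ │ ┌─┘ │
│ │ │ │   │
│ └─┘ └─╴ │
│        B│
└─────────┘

Finding the shortest path through the maze:
Path length: 10 steps
Directions: right → right → right → down → down → left → down → down → right → right

Solution:

┌───────┬─┐
│A → → ↓│ │
├───╴ ╷ │ │
│     │↓│ │
├───┬─┘ │ │
│   │↓ ↲│ │
│ ╷ │ ┌─┘ │
│ │ │↓│   │
│ └─┘ └─╴ │
│    ↳ → B│
└─────────┘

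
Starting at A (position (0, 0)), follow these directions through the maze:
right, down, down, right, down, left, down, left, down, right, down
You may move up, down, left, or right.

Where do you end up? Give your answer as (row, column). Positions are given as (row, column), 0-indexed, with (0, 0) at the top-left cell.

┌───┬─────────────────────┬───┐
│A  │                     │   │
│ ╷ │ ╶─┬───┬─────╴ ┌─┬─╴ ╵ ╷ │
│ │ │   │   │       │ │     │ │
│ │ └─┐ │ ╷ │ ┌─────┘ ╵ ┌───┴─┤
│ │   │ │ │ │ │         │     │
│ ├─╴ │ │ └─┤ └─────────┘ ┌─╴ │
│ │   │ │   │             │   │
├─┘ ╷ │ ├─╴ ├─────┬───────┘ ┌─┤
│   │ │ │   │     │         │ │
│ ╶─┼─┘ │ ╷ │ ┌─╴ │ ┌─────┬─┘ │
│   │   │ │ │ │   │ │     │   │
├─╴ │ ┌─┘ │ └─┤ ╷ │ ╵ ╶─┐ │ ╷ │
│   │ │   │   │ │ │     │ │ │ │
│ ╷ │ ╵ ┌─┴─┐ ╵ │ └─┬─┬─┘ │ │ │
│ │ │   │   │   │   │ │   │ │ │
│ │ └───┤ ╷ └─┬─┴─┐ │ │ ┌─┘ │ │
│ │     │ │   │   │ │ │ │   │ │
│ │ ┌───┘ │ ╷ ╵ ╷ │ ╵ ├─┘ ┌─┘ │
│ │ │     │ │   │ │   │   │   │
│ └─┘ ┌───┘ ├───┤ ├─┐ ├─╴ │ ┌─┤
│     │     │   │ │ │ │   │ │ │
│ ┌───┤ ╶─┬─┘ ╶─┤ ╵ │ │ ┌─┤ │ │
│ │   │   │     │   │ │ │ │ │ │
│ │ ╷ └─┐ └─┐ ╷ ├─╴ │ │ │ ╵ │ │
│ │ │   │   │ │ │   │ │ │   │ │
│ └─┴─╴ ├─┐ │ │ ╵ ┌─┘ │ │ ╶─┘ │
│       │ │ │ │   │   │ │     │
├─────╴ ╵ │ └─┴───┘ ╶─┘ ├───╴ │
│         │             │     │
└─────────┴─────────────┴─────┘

Following directions step by step:
Start: (0, 0)
  right: (0, 0) → (0, 1)
  down: (0, 1) → (1, 1)
  down: (1, 1) → (2, 1)
  right: (2, 1) → (2, 2)
  down: (2, 2) → (3, 2)
  left: (3, 2) → (3, 1)
  down: (3, 1) → (4, 1)
  left: (4, 1) → (4, 0)
  down: (4, 0) → (5, 0)
  right: (5, 0) → (5, 1)
  down: (5, 1) → (6, 1)
Final position: (6, 1)

Path taken:

┌───┬─────────────────────┬───┐
│A ↓│                     │   │
│ ╷ │ ╶─┬───┬─────╴ ┌─┬─╴ ╵ ╷ │
│ │↓│   │   │       │ │     │ │
│ │ └─┐ │ ╷ │ ┌─────┘ ╵ ┌───┴─┤
│ │↳ ↓│ │ │ │ │         │     │
│ ├─╴ │ │ └─┤ └─────────┘ ┌─╴ │
│ │↓ ↲│ │   │             │   │
├─┘ ╷ │ ├─╴ ├─────┬───────┘ ┌─┤
│↓ ↲│ │ │   │     │         │ │
│ ╶─┼─┘ │ ╷ │ ┌─╴ │ ┌─────┬─┘ │
│↳ ↓│   │ │ │ │   │ │     │   │
├─╴ │ ┌─┘ │ └─┤ ╷ │ ╵ ╶─┐ │ ╷ │
│  B│ │   │   │ │ │     │ │ │ │
│ ╷ │ ╵ ┌─┴─┐ ╵ │ └─┬─┬─┘ │ │ │
│ │ │   │   │   │   │ │   │ │ │
│ │ └───┤ ╷ └─┬─┴─┐ │ │ ┌─┘ │ │
│ │     │ │   │   │ │ │ │   │ │
│ │ ┌───┘ │ ╷ ╵ ╷ │ ╵ ├─┘ ┌─┘ │
│ │ │     │ │   │ │   │   │   │
│ └─┘ ┌───┘ ├───┤ ├─┐ ├─╴ │ ┌─┤
│     │     │   │ │ │ │   │ │ │
│ ┌───┤ ╶─┬─┘ ╶─┤ ╵ │ │ ┌─┤ │ │
│ │   │   │     │   │ │ │ │ │ │
│ │ ╷ └─┐ └─┐ ╷ ├─╴ │ │ │ ╵ │ │
│ │ │   │   │ │ │   │ │ │   │ │
│ └─┴─╴ ├─┐ │ │ ╵ ┌─┘ │ │ ╶─┘ │
│       │ │ │ │   │   │ │     │
├─────╴ ╵ │ └─┴───┘ ╶─┘ ├───╴ │
│         │             │     │
└─────────┴─────────────┴─────┘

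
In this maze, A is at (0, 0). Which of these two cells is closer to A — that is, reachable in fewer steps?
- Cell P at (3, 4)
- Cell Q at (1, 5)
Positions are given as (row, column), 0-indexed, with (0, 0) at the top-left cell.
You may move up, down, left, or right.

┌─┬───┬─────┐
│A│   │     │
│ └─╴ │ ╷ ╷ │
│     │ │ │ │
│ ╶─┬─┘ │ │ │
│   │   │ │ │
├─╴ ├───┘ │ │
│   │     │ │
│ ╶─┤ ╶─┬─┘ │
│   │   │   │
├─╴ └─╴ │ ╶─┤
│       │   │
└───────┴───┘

Shortest path A → P at (3, 4): 15 steps
Shortest path A → Q at (1, 5): 20 steps

P is closer (15 steps vs 20 steps).

Path to P:

┌─┬───┬─────┐
│A│   │     │
│ └─╴ │ ╷ ╷ │
│↓    │ │ │ │
│ ╶─┬─┘ │ │ │
│↳ ↓│   │ │ │
├─╴ ├───┘ │ │
│↓ ↲│↱ → P│ │
│ ╶─┤ ╶─┬─┘ │
│↳ ↓│↑ ↰│   │
├─╴ └─╴ │ ╶─┤
│  ↳ → ↑│   │
└───────┴───┘

Path to Q:

┌─┬───┬─────┐
│A│   │  ↱ ↓│
│ └─╴ │ ╷ ╷ │
│↓    │ │↑│Q│
│ ╶─┬─┘ │ │ │
│↳ ↓│   │↑│ │
├─╴ ├───┘ │ │
│↓ ↲│↱ → ↑│ │
│ ╶─┤ ╶─┬─┘ │
│↳ ↓│↑ ↰│   │
├─╴ └─╴ │ ╶─┤
│  ↳ → ↑│   │
└───────┴───┘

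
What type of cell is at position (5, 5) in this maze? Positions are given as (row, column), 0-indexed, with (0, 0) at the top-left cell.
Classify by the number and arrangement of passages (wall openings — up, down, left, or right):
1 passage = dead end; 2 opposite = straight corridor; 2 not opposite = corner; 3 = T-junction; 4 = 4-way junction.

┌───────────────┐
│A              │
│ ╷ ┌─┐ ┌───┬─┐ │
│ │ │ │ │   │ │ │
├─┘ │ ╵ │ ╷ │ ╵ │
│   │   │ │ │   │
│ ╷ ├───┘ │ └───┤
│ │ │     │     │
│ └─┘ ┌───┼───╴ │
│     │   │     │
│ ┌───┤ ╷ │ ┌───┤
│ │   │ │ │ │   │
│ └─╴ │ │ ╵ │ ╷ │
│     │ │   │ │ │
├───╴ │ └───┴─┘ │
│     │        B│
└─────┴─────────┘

Checking cell at (5, 5):
Number of passages: 2
Cell type: straight corridor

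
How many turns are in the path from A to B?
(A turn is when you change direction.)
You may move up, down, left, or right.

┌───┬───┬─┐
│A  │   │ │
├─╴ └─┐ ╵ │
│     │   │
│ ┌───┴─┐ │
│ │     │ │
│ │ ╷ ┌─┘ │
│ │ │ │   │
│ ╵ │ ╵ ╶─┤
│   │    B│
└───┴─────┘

Directions: right, down, left, down, down, down, right, up, up, right, down, down, right, right
Number of turns: 8

Solution:

┌───┬───┬─┐
│A ↓│   │ │
├─╴ └─┐ ╵ │
│↓ ↲  │   │
│ ┌───┴─┐ │
│↓│↱ ↓  │ │
│ │ ╷ ┌─┘ │
│↓│↑│↓│   │
│ ╵ │ ╵ ╶─┤
│↳ ↑│↳ → B│
└───┴─────┘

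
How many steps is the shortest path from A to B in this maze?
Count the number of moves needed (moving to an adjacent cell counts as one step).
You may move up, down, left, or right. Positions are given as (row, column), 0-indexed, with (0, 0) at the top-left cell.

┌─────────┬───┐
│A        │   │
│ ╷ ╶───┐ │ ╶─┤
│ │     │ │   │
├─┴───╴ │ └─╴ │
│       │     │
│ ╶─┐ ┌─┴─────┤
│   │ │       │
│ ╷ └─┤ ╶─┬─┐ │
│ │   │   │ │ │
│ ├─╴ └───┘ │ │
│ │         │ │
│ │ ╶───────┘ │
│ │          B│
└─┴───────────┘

Using BFS to find shortest path:
Start: (0, 0), End: (6, 6)
Path found:
(0,0) → (0,1) → (1,1) → (1,2) → (1,3) → (2,3) → (2,2) → (2,1) → (2,0) → (3,0) → (3,1) → (4,1) → (4,2) → (5,2) → (5,1) → (6,1) → (6,2) → (6,3) → (6,4) → (6,5) → (6,6)
Number of steps: 20

Solution:

┌─────────┬───┐
│A ↓      │   │
│ ╷ ╶───┐ │ ╶─┤
│ │↳ → ↓│ │   │
├─┴───╴ │ └─╴ │
│↓ ← ← ↲│     │
│ ╶─┐ ┌─┴─────┤
│↳ ↓│ │       │
│ ╷ └─┤ ╶─┬─┐ │
│ │↳ ↓│   │ │ │
│ ├─╴ └───┘ │ │
│ │↓ ↲      │ │
│ │ ╶───────┘ │
│ │↳ → → → → B│
└─┴───────────┘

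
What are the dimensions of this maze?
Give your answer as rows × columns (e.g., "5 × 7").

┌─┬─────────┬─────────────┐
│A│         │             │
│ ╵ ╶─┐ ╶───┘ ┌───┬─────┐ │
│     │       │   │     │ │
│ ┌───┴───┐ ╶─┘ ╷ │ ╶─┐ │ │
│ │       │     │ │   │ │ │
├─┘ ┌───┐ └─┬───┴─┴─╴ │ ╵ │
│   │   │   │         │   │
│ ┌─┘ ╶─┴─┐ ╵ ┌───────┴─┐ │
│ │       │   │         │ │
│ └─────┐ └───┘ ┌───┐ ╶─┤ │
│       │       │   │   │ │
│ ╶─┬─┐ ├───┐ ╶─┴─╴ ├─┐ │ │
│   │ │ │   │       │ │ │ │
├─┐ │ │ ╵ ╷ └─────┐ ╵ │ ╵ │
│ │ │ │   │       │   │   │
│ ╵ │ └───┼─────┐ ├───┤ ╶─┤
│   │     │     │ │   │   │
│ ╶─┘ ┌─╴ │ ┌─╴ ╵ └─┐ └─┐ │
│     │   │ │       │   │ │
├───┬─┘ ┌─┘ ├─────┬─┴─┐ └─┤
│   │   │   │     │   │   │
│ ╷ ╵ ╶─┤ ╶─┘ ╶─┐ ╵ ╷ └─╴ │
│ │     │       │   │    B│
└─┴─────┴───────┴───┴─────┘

Counting the maze dimensions:
Rows (vertical): 12
Columns (horizontal): 13
Dimensions: 12 × 13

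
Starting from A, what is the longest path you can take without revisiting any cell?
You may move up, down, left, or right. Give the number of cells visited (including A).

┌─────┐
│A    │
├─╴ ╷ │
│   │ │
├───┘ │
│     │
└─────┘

Finding longest simple path using DFS:
Start: (0, 0)
Longest path visits 7 cells
Path: A → right → right → down → down → left → left

Solution:

┌─────┐
│A → ↓│
├─╴ ╷ │
│   │↓│
├───┘ │
│B ← ↲│
└─────┘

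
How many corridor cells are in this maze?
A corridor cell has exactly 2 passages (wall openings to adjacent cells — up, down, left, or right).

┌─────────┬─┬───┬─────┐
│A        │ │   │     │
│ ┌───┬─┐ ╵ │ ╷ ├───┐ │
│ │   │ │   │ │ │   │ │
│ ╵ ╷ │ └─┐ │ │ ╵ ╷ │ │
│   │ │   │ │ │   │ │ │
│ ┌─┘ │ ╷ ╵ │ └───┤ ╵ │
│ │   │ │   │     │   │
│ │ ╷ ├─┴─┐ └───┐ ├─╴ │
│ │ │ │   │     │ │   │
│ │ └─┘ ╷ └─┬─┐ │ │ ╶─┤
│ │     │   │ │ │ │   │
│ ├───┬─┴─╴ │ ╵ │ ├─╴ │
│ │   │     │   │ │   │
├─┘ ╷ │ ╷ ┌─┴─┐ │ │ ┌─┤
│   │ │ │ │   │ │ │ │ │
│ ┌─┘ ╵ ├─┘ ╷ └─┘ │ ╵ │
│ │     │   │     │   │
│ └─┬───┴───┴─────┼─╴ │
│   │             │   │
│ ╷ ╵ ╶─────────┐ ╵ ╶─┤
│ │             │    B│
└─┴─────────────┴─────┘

Counting cells with exactly 2 passages:
Total corridor cells: 93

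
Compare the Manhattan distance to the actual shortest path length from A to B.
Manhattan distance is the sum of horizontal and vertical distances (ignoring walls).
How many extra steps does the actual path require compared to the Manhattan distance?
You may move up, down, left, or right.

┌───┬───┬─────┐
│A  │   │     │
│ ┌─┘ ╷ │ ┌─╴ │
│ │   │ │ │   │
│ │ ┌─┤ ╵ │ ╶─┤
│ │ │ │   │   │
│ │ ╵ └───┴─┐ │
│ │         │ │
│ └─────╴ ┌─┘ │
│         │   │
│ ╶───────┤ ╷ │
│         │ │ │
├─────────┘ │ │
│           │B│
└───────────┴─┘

Manhattan distance: |6 - 0| + |6 - 0| = 12
Actual path length: 32
Extra steps: 32 - 12 = 20

Solution:

┌───┬───┬─────┐
│A  │↱ ↓│↱ → ↓│
│ ┌─┘ ╷ │ ┌─╴ │
│↓│↱ ↑│↓│↑│↓ ↲│
│ │ ┌─┤ ╵ │ ╶─┤
│↓│↑│ │↳ ↑│↳ ↓│
│ │ ╵ └───┴─┐ │
│↓│↑ ← ← ↰  │↓│
│ └─────╴ ┌─┘ │
│↳ → → → ↑│  ↓│
│ ╶───────┤ ╷ │
│         │ │↓│
├─────────┘ │ │
│           │B│
└───────────┴─┘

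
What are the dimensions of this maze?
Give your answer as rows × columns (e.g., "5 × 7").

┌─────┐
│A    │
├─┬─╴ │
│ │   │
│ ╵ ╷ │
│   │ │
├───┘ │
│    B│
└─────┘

Counting the maze dimensions:
Rows (vertical): 4
Columns (horizontal): 3
Dimensions: 4 × 3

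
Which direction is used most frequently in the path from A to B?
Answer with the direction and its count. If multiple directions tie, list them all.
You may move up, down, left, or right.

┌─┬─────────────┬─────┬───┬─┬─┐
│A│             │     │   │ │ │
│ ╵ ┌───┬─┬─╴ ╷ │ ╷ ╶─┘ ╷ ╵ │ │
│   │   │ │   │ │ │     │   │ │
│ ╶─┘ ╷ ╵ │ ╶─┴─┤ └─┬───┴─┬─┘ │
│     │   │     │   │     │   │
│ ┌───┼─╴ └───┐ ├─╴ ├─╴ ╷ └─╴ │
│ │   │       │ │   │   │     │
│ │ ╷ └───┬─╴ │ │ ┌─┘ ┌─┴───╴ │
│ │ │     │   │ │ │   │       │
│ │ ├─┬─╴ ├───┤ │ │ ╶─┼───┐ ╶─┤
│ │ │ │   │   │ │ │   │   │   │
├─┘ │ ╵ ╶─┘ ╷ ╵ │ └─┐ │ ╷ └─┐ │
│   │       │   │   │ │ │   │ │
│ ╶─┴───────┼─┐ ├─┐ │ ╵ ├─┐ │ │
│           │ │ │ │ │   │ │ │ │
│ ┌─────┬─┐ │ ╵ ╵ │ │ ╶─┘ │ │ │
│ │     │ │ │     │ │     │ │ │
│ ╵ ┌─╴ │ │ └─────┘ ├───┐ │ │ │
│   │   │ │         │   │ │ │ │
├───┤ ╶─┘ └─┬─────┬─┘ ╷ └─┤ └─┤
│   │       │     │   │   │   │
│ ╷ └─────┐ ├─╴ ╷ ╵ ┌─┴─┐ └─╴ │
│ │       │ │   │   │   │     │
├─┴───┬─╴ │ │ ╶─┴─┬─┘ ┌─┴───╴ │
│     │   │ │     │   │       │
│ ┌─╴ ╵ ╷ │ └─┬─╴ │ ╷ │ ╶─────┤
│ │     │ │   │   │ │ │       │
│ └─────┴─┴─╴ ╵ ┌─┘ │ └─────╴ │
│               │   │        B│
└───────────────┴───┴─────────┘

Directions: down, right, up, right, right, right, right, right, down, left, down, right, right, down, down, down, down, left, up, left, down, left, left, up, right, up, left, left, up, left, down, down, down, left, down, down, down, right, up, right, right, down, left, down, right, right, right, down, down, down, right, down, right, up, right, up, left, left, up, right, up, right, down, right, up, right, up, right, down, right, down, right, right, down, left, left, left, down, right, right, right, down
Counts: {'down': 26, 'right': 29, 'up': 12, 'left': 15}
Most common: right (29 times)

Solution:

┌─┬─────────────┬─────┬───┬─┬─┐
│A│↱ → → → → ↓  │     │   │ │ │
│ ╵ ┌───┬─┬─╴ ╷ │ ╷ ╶─┘ ╷ ╵ │ │
│↳ ↑│   │ │↓ ↲│ │ │     │   │ │
│ ╶─┘ ╷ ╵ │ ╶─┴─┤ └─┬───┴─┬─┘ │
│     │   │↳ → ↓│   │     │   │
│ ┌───┼─╴ └───┐ ├─╴ ├─╴ ╷ └─╴ │
│ │↓ ↰│       │↓│   │   │     │
│ │ ╷ └───┬─╴ │ │ ┌─┘ ┌─┴───╴ │
│ │↓│↑ ← ↰│   │↓│ │   │       │
│ │ ├─┬─╴ ├───┤ │ │ ╶─┼───┐ ╶─┤
│ │↓│ │↱ ↑│↓ ↰│↓│ │   │   │   │
├─┘ │ ╵ ╶─┘ ╷ ╵ │ └─┐ │ ╷ └─┐ │
│↓ ↲│  ↑ ← ↲│↑ ↲│   │ │ │   │ │
│ ╶─┴───────┼─┐ ├─┐ │ ╵ ├─┐ │ │
│↓          │ │ │ │ │   │ │ │ │
│ ┌─────┬─┐ │ ╵ ╵ │ │ ╶─┘ │ │ │
│↓│↱ → ↓│ │ │     │ │     │ │ │
│ ╵ ┌─╴ │ │ └─────┘ ├───┐ │ │ │
│↳ ↑│↓ ↲│ │         │↱ ↓│ │ │ │
├───┤ ╶─┘ └─┬─────┬─┘ ╷ └─┤ └─┤
│   │↳ → → ↓│  ↱ ↓│↱ ↑│↳ ↓│   │
│ ╷ └─────┐ ├─╴ ╷ ╵ ┌─┴─┐ └─╴ │
│ │       │↓│↱ ↑│↳ ↑│   │↳ → ↓│
├─┴───┬─╴ │ │ ╶─┴─┬─┘ ┌─┴───╴ │
│     │   │↓│↑ ← ↰│   │↓ ← ← ↲│
│ ┌─╴ ╵ ╷ │ └─┬─╴ │ ╷ │ ╶─────┤
│ │     │ │↳ ↓│↱ ↑│ │ │↳ → → ↓│
│ └─────┴─┴─╴ ╵ ┌─┘ │ └─────╴ │
│            ↳ ↑│   │        B│
└───────────────┴───┴─────────┘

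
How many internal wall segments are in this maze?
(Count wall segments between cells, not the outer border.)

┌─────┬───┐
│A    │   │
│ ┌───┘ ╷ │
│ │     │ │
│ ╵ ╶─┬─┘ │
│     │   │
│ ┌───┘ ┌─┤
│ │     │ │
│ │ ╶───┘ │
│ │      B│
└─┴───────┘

Counting internal wall segments:
Total internal walls: 16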